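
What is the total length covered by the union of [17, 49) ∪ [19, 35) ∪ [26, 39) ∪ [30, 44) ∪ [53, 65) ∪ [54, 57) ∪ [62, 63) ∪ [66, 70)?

48

Merged: [17, 49), [53, 65), [66, 70).
Lengths: 32 + 12 + 4 = 48.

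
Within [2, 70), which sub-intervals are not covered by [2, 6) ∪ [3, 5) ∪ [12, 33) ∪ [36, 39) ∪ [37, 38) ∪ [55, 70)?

[6, 12) ∪ [33, 36) ∪ [39, 55)

Covered (merged): [2, 6), [12, 33), [36, 39), [55, 70).
Complement within [2, 70): [6, 12), [33, 36), [39, 55).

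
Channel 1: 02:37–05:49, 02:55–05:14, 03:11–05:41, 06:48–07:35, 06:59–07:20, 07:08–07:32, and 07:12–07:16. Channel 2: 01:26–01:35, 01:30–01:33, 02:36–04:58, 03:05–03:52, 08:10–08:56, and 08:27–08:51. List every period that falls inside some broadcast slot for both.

02:37–04:58

First set merges to 02:37–05:49, 06:48–07:35.
Second set merges to 01:26–01:35, 02:36–04:58, 08:10–08:56.
02:37–05:49 ∩ B → 02:37–04:58.
06:48–07:35 meets no B interval.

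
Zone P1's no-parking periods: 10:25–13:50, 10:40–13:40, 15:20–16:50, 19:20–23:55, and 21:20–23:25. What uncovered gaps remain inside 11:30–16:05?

13:50-15:20

After merging, the occupied span is 10:25-13:50, 15:20-16:50, 19:20-23:55.
Complement within 11:30-16:05: 13:50-15:20.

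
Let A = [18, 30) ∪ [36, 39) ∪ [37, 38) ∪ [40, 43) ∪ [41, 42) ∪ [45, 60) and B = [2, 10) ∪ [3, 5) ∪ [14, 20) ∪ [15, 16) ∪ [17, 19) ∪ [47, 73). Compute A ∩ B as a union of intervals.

Merge the first list: [18, 30), [36, 39), [40, 43), [45, 60).
Merge the second list: [2, 10), [14, 20), [47, 73).
[18, 30) meets the second set on [18, 20).
[36, 39): no overlap with the second set.
[40, 43): no overlap with the second set.
[45, 60) meets the second set on [47, 60).

[18, 20) ∪ [47, 60)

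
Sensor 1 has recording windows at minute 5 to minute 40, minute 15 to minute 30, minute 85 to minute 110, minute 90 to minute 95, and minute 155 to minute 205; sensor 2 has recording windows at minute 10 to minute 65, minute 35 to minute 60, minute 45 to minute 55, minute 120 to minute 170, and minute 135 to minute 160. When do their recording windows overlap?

minute 10 to minute 40, minute 155 to minute 170

First set merges to minute 5 to minute 40, minute 85 to minute 110, minute 155 to minute 205.
Second set merges to minute 10 to minute 65, minute 120 to minute 170.
minute 5 to minute 40 ∩ B → minute 10 to minute 40.
minute 85 to minute 110 meets no B interval.
minute 155 to minute 205 ∩ B → minute 155 to minute 170.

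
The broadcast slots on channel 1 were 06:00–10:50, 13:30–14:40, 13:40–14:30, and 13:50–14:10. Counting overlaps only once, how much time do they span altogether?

6 h

Merged: 06:00–10:50, 13:30–14:40.
Lengths: 4 h 50 min + 1 h 10 min = 6 h.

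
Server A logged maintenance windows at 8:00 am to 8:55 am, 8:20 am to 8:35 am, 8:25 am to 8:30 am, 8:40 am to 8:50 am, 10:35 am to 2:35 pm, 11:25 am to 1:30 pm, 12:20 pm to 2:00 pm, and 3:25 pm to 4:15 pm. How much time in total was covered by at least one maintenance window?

5 h 45 min

Merged: 8:00 am–8:55 am, 10:35 am–2:35 pm, 3:25 pm–4:15 pm.
Lengths: 55 min + 4 h + 50 min = 5 h 45 min.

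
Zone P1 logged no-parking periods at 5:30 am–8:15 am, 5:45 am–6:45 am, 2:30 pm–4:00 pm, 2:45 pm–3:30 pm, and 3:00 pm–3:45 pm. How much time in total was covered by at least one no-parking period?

4 h 15 min

Merged: 5:30 am-8:15 am, 2:30 pm-4:00 pm.
Lengths: 2 h 45 min + 1 h 30 min = 4 h 15 min.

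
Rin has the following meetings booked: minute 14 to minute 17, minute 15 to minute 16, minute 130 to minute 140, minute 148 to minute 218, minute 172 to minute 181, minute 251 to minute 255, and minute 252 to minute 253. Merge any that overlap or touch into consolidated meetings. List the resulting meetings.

minute 15 to minute 16 overlaps/touches minute 14 to minute 17 → extend to minute 14 to minute 17.
minute 130 to minute 140 is disjoint → start new block.
minute 148 to minute 218 is disjoint → start new block.
minute 172 to minute 181 overlaps/touches minute 148 to minute 218 → extend to minute 148 to minute 218.
minute 251 to minute 255 is disjoint → start new block.
minute 252 to minute 253 overlaps/touches minute 251 to minute 255 → extend to minute 251 to minute 255.

minute 14 to minute 17, minute 130 to minute 140, minute 148 to minute 218, minute 251 to minute 255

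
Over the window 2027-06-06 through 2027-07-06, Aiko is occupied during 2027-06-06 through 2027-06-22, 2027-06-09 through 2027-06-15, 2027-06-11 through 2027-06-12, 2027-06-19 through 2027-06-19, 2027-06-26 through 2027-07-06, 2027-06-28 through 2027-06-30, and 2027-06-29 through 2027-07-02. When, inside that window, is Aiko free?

Covered (merged): 2027-06-06 through 2027-06-22, 2027-06-26 through 2027-07-06.
Uncovered inside 2027-06-06 through 2027-07-06: 2027-06-23 through 2027-06-25.

2027-06-23 through 2027-06-25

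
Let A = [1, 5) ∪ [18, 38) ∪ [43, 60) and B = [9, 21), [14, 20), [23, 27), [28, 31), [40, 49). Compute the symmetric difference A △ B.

[1, 5) ∪ [9, 18) ∪ [21, 23) ∪ [27, 28) ∪ [31, 38) ∪ [40, 43) ∪ [49, 60)

Merge the second list: [9, 21), [23, 27), [28, 31), [40, 49).
A \ B = [1, 5), [21, 23), [27, 28), [31, 38), [49, 60).
B \ A = [9, 18), [40, 43).
Union of the two gives the symmetric difference.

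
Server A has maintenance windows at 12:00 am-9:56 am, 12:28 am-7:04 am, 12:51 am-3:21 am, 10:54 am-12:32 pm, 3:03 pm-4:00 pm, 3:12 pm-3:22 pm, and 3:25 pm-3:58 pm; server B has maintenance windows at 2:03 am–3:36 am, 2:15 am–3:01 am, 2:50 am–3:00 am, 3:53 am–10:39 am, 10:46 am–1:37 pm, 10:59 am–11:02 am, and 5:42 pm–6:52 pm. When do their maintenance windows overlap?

A, merged: 12:00 am–9:56 am, 10:54 am–12:32 pm, 3:03 pm–4:00 pm.
B, merged: 2:03 am–3:36 am, 3:53 am–10:39 am, 10:46 am–1:37 pm, 5:42 pm–6:52 pm.
12:00 am–9:56 am meets the second set on 2:03 am–3:36 am, 3:53 am–9:56 am.
10:54 am–12:32 pm meets the second set on 10:54 am–12:32 pm.
3:03 pm–4:00 pm: no overlap with the second set.

2:03 am–3:36 am, 3:53 am–9:56 am, 10:54 am–12:32 pm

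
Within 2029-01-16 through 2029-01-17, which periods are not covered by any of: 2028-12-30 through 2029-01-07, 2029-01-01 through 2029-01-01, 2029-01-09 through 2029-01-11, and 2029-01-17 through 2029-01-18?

Covered (merged): 2028-12-30 through 2029-01-07, 2029-01-09 through 2029-01-11, 2029-01-17 through 2029-01-18.
Complement within 2029-01-16 through 2029-01-17: 2029-01-16 through 2029-01-16.

2029-01-16 through 2029-01-16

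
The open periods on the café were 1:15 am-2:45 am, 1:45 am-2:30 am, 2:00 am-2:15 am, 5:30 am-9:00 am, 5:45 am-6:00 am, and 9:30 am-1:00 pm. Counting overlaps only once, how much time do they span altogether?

Merged: 1:15 am–2:45 am, 5:30 am–9:00 am, 9:30 am–1:00 pm.
Lengths: 1 h 30 min + 3 h 30 min + 3 h 30 min = 8 h 30 min.

8 h 30 min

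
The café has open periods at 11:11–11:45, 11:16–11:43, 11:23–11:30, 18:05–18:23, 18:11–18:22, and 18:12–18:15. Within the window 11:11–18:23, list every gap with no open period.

11:45–18:05

Covered (merged): 11:11–11:45, 18:05–18:23.
Complement within 11:11–18:23: 11:45–18:05.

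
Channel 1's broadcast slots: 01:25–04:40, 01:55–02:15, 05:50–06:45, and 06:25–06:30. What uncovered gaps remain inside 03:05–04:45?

04:40–04:45

Covered (merged): 01:25–04:40, 05:50–06:45.
Uncovered inside 03:05–04:45: 04:40–04:45.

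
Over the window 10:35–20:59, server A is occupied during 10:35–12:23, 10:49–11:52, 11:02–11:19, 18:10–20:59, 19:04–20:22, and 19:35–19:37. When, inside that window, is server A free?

12:23–18:10

The merged coverage is 10:35–12:23, 18:10–20:59.
Uncovered inside 10:35–20:59: 12:23–18:10.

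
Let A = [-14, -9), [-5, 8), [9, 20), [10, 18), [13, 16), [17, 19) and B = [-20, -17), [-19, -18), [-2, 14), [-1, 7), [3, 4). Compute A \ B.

[-14, -9) ∪ [-5, -2) ∪ [14, 20)

Merge the first list: [-14, -9), [-5, 8), [9, 20).
Merge the second list: [-20, -17), [-2, 14).
[-14, -9) is untouched.
[-5, 8) with B removed leaves [-5, -2).
[9, 20) with B removed leaves [14, 20).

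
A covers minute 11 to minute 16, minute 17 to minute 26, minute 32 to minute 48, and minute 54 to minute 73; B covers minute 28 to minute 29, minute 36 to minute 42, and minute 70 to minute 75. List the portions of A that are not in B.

minute 11 to minute 16 is untouched.
minute 17 to minute 26 is untouched.
minute 32 to minute 48 with B removed leaves minute 32 to minute 36, minute 42 to minute 48.
minute 54 to minute 73 with B removed leaves minute 54 to minute 70.

minute 11 to minute 16, minute 17 to minute 26, minute 32 to minute 36, minute 42 to minute 48, minute 54 to minute 70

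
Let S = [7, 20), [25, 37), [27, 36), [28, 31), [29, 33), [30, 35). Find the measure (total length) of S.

25

Merged: [7, 20), [25, 37).
Lengths: 13 + 12 = 25.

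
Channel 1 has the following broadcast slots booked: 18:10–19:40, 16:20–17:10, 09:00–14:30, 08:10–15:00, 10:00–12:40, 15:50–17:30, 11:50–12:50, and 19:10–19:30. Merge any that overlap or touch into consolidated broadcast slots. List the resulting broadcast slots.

Sort by start: 08:10–15:00, 09:00–14:30, 10:00–12:40, 11:50–12:50, 15:50–17:30, 16:20–17:10, 18:10–19:40, 19:10–19:30.
09:00–14:30 overlaps/touches 08:10–15:00 → extend to 08:10–15:00.
10:00–12:40 overlaps/touches 08:10–15:00 → extend to 08:10–15:00.
11:50–12:50 overlaps/touches 08:10–15:00 → extend to 08:10–15:00.
15:50–17:30 is disjoint → start new block.
16:20–17:10 overlaps/touches 15:50–17:30 → extend to 15:50–17:30.
18:10–19:40 is disjoint → start new block.
19:10–19:30 overlaps/touches 18:10–19:40 → extend to 18:10–19:40.

08:10–15:00, 15:50–17:30, 18:10–19:40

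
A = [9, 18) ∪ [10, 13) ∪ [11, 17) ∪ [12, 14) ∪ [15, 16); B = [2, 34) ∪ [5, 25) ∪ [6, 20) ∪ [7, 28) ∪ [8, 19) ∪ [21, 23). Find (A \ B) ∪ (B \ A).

[2, 9) ∪ [18, 34)

First set merges to [9, 18).
Second set merges to [2, 34).
A but not B: none.
B but not A: [2, 9), [18, 34).
Combining gives A △ B.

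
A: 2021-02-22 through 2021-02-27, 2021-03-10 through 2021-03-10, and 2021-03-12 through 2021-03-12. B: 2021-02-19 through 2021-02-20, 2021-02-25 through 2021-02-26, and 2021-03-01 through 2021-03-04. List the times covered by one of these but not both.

2021-02-19 through 2021-02-20, 2021-02-22 through 2021-02-24, 2021-02-27 through 2021-02-27, 2021-03-01 through 2021-03-04, 2021-03-10 through 2021-03-10, 2021-03-12 through 2021-03-12

Only in the first: 2021-02-22 through 2021-02-24, 2021-02-27 through 2021-02-27, 2021-03-10 through 2021-03-10, 2021-03-12 through 2021-03-12.
Only in the second: 2021-02-19 through 2021-02-20, 2021-03-01 through 2021-03-04.
Together these are the periods covered by exactly one.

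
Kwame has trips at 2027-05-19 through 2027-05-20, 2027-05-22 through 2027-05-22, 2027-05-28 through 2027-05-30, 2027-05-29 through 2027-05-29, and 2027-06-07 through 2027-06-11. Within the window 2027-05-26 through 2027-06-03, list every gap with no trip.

The merged coverage is 2027-05-19 through 2027-05-20, 2027-05-22 through 2027-05-22, 2027-05-28 through 2027-05-30, 2027-06-07 through 2027-06-11.
Uncovered inside 2027-05-26 through 2027-06-03: 2027-05-26 through 2027-05-27, 2027-05-31 through 2027-06-03.

2027-05-26 through 2027-05-27, 2027-05-31 through 2027-06-03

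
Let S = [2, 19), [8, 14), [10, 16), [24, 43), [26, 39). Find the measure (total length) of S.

36

Merged: [2, 19), [24, 43).
Lengths: 17 + 19 = 36.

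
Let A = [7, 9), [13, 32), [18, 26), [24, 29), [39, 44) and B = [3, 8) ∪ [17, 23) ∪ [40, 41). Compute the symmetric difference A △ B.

[3, 7) ∪ [8, 9) ∪ [13, 17) ∪ [23, 32) ∪ [39, 40) ∪ [41, 44)

First set merges to [7, 9), [13, 32), [39, 44).
A \ B = [8, 9), [13, 17), [23, 32), [39, 40), [41, 44).
B \ A = [3, 7).
Union of the two gives the symmetric difference.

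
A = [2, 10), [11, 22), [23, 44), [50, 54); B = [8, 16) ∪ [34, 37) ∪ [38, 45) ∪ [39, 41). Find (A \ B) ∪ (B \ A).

Merge the second list: [8, 16), [34, 37), [38, 45).
Only in the first: [2, 8), [16, 22), [23, 34), [37, 38), [50, 54).
Only in the second: [10, 11), [44, 45).
Together these are the periods covered by exactly one.

[2, 8) ∪ [10, 11) ∪ [16, 22) ∪ [23, 34) ∪ [37, 38) ∪ [44, 45) ∪ [50, 54)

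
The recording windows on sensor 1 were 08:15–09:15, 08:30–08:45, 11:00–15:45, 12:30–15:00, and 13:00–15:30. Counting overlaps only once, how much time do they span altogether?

Merged: 08:15–09:15, 11:00–15:45.
Lengths: 1 h + 4 h 45 min = 5 h 45 min.

5 h 45 min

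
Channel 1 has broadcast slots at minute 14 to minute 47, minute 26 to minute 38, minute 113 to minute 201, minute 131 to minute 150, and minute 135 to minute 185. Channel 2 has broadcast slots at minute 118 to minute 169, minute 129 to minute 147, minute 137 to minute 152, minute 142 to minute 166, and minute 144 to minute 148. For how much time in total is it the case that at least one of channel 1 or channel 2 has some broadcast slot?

121 minutes

Merge the first list: minute 14 to minute 47, minute 113 to minute 201.
Merge the second list: minute 118 to minute 169.
A ∪ B = minute 14 to minute 47, minute 113 to minute 201.
Total: 33 minutes + 88 minutes = 121 minutes.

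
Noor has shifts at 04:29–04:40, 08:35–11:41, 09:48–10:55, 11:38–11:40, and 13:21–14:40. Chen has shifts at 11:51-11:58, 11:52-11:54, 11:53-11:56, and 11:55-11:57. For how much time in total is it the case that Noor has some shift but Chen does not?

4 h 36 min

Merge the first list: 04:29–04:40, 08:35–11:41, 13:21–14:40.
Merge the second list: 11:51–11:58.
A \ B = 04:29–04:40, 08:35–11:41, 13:21–14:40.
Total: 11 min + 3 h 6 min + 1 h 19 min = 4 h 36 min.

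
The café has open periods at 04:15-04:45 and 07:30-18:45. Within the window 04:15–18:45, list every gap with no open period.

The merged coverage is 04:15–04:45, 07:30–18:45.
Uncovered inside 04:15–18:45: 04:45–07:30.

04:45–07:30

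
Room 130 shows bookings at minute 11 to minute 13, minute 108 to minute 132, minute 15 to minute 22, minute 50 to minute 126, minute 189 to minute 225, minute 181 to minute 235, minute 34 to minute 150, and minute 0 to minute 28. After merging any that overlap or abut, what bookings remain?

Sort by start: minute 0 to minute 28, minute 11 to minute 13, minute 15 to minute 22, minute 34 to minute 150, minute 50 to minute 126, minute 108 to minute 132, minute 181 to minute 235, minute 189 to minute 225.
minute 11 to minute 13 overlaps/touches minute 0 to minute 28 → extend to minute 0 to minute 28.
minute 15 to minute 22 overlaps/touches minute 0 to minute 28 → extend to minute 0 to minute 28.
minute 34 to minute 150 is disjoint → start new block.
minute 50 to minute 126 overlaps/touches minute 34 to minute 150 → extend to minute 34 to minute 150.
minute 108 to minute 132 overlaps/touches minute 34 to minute 150 → extend to minute 34 to minute 150.
minute 181 to minute 235 is disjoint → start new block.
minute 189 to minute 225 overlaps/touches minute 181 to minute 235 → extend to minute 181 to minute 235.

minute 0 to minute 28, minute 34 to minute 150, minute 181 to minute 235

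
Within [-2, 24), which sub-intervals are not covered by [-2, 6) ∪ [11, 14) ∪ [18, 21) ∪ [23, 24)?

[6, 11) ∪ [14, 18) ∪ [21, 23)

The merged coverage is [-2, 6), [11, 14), [18, 21), [23, 24).
Complement within [-2, 24): [6, 11), [14, 18), [21, 23).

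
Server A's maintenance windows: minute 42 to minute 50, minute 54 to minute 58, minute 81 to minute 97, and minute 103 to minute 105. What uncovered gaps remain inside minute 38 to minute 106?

Covered (merged): minute 42 to minute 50, minute 54 to minute 58, minute 81 to minute 97, minute 103 to minute 105.
Gaps within minute 38 to minute 106: minute 38 to minute 42, minute 50 to minute 54, minute 58 to minute 81, minute 97 to minute 103, minute 105 to minute 106.

minute 38 to minute 42, minute 50 to minute 54, minute 58 to minute 81, minute 97 to minute 103, minute 105 to minute 106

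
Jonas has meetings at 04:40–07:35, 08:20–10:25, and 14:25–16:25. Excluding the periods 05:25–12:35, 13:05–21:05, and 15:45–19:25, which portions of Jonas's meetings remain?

B, merged: 05:25–12:35, 13:05–21:05.
04:40–07:35 minus B → 04:40–05:25.
08:20–10:25: fully covered by B → removed.
14:25–16:25: fully covered by B → removed.

04:40–05:25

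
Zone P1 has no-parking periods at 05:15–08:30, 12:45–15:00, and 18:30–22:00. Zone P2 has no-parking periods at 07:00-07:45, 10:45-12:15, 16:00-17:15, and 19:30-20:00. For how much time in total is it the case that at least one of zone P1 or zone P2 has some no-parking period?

A ∪ B = 05:15-08:30, 10:45-12:15, 12:45-15:00, 16:00-17:15, 18:30-22:00.
Total: 3 h 15 min + 1 h 30 min + 2 h 15 min + 1 h 15 min + 3 h 30 min = 11 h 45 min.

11 h 45 min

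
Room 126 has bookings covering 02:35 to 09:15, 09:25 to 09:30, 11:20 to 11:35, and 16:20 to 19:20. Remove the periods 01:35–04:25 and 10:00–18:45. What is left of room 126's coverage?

04:25–09:15, 09:25–09:30, 18:45–19:20

02:35–09:15 minus B → 04:25–09:15.
09:25–09:30: no B overlap → unchanged.
11:20–11:35: fully covered by B → removed.
16:20–19:20 minus B → 18:45–19:20.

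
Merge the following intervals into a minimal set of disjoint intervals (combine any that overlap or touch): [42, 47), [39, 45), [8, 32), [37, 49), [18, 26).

[8, 32) ∪ [37, 49)

Sort by start: [8, 32), [18, 26), [37, 49), [39, 45), [42, 47).
[18, 26) overlaps/touches [8, 32) → extend to [8, 32).
[37, 49) is disjoint → start new block.
[39, 45) overlaps/touches [37, 49) → extend to [37, 49).
[42, 47) overlaps/touches [37, 49) → extend to [37, 49).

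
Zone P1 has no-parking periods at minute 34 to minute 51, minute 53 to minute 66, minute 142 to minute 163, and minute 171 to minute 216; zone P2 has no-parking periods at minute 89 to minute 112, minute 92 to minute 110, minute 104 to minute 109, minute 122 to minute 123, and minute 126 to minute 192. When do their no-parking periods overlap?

B, merged: minute 89 to minute 112, minute 122 to minute 123, minute 126 to minute 192.
minute 34 to minute 51: no overlap with the second set.
minute 53 to minute 66: no overlap with the second set.
minute 142 to minute 163 meets the second set on minute 142 to minute 163.
minute 171 to minute 216 meets the second set on minute 171 to minute 192.

minute 142 to minute 163, minute 171 to minute 192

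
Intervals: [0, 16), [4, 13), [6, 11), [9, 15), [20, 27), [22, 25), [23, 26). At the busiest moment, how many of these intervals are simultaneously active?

4

At 9, 4 of the intervals are simultaneously active.
No point has more.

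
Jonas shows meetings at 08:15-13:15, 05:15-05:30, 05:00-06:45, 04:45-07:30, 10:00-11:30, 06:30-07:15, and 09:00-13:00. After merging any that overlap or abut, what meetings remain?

Sort by start: 04:45–07:30, 05:00–06:45, 05:15–05:30, 06:30–07:15, 08:15–13:15, 09:00–13:00, 10:00–11:30.
05:00–06:45 overlaps/touches 04:45–07:30 → extend to 04:45–07:30.
05:15–05:30 overlaps/touches 04:45–07:30 → extend to 04:45–07:30.
06:30–07:15 overlaps/touches 04:45–07:30 → extend to 04:45–07:30.
08:15–13:15 is disjoint → start new block.
09:00–13:00 overlaps/touches 08:15–13:15 → extend to 08:15–13:15.
10:00–11:30 overlaps/touches 08:15–13:15 → extend to 08:15–13:15.

04:45–07:30, 08:15–13:15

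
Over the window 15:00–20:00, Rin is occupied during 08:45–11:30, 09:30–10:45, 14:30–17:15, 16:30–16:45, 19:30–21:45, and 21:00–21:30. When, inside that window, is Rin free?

17:15–19:30

Covered (merged): 08:45–11:30, 14:30–17:15, 19:30–21:45.
Uncovered inside 15:00–20:00: 17:15–19:30.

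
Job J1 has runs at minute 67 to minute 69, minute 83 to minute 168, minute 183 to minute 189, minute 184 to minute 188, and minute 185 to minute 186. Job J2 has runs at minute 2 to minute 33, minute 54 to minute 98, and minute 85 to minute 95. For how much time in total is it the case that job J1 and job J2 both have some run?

17 minutes

A, merged: minute 67 to minute 69, minute 83 to minute 168, minute 183 to minute 189.
B, merged: minute 2 to minute 33, minute 54 to minute 98.
A ∩ B = minute 67 to minute 69, minute 83 to minute 98.
Total: 2 minutes + 15 minutes = 17 minutes.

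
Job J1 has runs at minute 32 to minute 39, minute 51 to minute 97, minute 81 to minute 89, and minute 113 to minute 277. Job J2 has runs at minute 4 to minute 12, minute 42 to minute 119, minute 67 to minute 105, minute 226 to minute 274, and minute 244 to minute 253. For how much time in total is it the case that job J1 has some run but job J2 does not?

A, merged: minute 32 to minute 39, minute 51 to minute 97, minute 113 to minute 277.
B, merged: minute 4 to minute 12, minute 42 to minute 119, minute 226 to minute 274.
A \ B = minute 32 to minute 39, minute 119 to minute 226, minute 274 to minute 277.
Total: 7 minutes + 107 minutes + 3 minutes = 117 minutes.

117 minutes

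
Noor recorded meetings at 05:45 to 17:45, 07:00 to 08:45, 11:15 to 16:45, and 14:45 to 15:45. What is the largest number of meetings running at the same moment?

3

Sweep endpoints in order; track running count of active intervals.
Peak of 3 reached at 14:45.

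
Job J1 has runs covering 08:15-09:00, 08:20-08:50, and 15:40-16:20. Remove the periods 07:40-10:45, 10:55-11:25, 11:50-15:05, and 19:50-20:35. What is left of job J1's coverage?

15:40–16:20

A, merged: 08:15–09:00, 15:40–16:20.
08:15–09:00: fully covered by B → removed.
15:40–16:20: no B overlap → unchanged.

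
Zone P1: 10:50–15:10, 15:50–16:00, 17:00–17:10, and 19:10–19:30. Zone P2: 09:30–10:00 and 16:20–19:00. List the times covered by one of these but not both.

09:30–10:00, 10:50–15:10, 15:50–16:00, 16:20–17:00, 17:10–19:00, 19:10–19:30

Only in the first: 10:50–15:10, 15:50–16:00, 19:10–19:30.
Only in the second: 09:30–10:00, 16:20–17:00, 17:10–19:00.
Together these are the periods covered by exactly one.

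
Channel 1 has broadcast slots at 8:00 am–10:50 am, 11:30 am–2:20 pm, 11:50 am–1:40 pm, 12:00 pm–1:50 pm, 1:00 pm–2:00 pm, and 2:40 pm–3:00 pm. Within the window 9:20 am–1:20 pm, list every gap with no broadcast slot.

10:50 am–11:30 am

Covered (merged): 8:00 am–10:50 am, 11:30 am–2:20 pm, 2:40 pm–3:00 pm.
Uncovered inside 9:20 am–1:20 pm: 10:50 am–11:30 am.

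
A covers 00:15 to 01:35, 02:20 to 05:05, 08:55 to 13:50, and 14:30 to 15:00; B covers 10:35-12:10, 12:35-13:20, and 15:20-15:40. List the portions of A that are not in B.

00:15-01:35, 02:20-05:05, 08:55-10:35, 12:10-12:35, 13:20-13:50, 14:30-15:00

00:15-01:35: no B overlap → unchanged.
02:20-05:05: no B overlap → unchanged.
08:55-13:50 minus B → 08:55-10:35, 12:10-12:35, 13:20-13:50.
14:30-15:00: no B overlap → unchanged.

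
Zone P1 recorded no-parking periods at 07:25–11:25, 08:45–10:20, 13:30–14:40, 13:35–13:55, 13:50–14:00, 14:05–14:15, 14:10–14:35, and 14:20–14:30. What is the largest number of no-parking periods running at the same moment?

3

Walk the sorted start/end points keeping a running depth.
The depth first hits 3 at 13:50.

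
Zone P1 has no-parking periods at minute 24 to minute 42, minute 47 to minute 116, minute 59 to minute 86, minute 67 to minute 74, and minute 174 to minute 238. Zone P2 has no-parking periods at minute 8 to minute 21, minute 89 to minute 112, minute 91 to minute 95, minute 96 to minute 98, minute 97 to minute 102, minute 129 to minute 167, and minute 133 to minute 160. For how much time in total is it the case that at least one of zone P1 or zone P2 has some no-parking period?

202 minutes

Merge the first list: minute 24 to minute 42, minute 47 to minute 116, minute 174 to minute 238.
Merge the second list: minute 8 to minute 21, minute 89 to minute 112, minute 129 to minute 167.
A ∪ B = minute 8 to minute 21, minute 24 to minute 42, minute 47 to minute 116, minute 129 to minute 167, minute 174 to minute 238.
Total: 13 minutes + 18 minutes + 69 minutes + 38 minutes + 64 minutes = 202 minutes.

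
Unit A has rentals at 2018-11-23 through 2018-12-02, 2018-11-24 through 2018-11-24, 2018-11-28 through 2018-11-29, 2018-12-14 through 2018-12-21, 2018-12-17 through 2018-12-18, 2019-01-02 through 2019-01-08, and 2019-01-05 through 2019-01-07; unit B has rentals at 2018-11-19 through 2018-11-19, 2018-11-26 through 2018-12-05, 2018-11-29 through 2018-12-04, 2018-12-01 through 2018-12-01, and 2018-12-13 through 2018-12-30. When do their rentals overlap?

First set merges to 2018-11-23 through 2018-12-02, 2018-12-14 through 2018-12-21, 2019-01-02 through 2019-01-08.
Second set merges to 2018-11-19 through 2018-11-19, 2018-11-26 through 2018-12-05, 2018-12-13 through 2018-12-30.
2018-11-23 through 2018-12-02 overlaps B on 2018-11-26 through 2018-12-02.
2018-12-14 through 2018-12-21 overlaps B on 2018-12-14 through 2018-12-21.
2019-01-02 through 2019-01-08 falls entirely outside B.

2018-11-26 through 2018-12-02, 2018-12-14 through 2018-12-21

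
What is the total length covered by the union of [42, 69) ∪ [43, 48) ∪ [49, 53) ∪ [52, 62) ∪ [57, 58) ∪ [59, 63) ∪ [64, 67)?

27

Merged: [42, 69).
Length: 27.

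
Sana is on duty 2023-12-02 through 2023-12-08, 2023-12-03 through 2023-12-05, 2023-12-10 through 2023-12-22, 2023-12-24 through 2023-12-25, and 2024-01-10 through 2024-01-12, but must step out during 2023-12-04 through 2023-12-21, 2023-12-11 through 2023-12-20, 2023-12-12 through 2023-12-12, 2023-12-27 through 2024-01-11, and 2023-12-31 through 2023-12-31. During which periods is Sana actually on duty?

Merge the first list: 2023-12-02 through 2023-12-08, 2023-12-10 through 2023-12-22, 2023-12-24 through 2023-12-25, 2024-01-10 through 2024-01-12.
Merge the second list: 2023-12-04 through 2023-12-21, 2023-12-27 through 2024-01-11.
2023-12-02 through 2023-12-08 minus B → 2023-12-02 through 2023-12-03.
2023-12-10 through 2023-12-22 minus B → 2023-12-22 through 2023-12-22.
2023-12-24 through 2023-12-25: no B overlap → unchanged.
2024-01-10 through 2024-01-12 minus B → 2024-01-12 through 2024-01-12.

2023-12-02 through 2023-12-03, 2023-12-22 through 2023-12-22, 2023-12-24 through 2023-12-25, 2024-01-12 through 2024-01-12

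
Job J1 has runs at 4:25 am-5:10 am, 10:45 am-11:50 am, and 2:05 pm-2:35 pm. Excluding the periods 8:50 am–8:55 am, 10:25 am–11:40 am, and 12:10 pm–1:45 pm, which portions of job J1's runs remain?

4:25 am–5:10 am, 11:40 am–11:50 am, 2:05 pm–2:35 pm

4:25 am–5:10 am: no B overlap → unchanged.
10:45 am–11:50 am minus B → 11:40 am–11:50 am.
2:05 pm–2:35 pm: no B overlap → unchanged.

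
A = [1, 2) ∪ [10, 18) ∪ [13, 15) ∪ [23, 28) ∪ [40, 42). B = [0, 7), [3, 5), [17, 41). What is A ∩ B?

First set merges to [1, 2), [10, 18), [23, 28), [40, 42).
Second set merges to [0, 7), [17, 41).
[1, 2) ∩ B → [1, 2).
[10, 18) ∩ B → [17, 18).
[23, 28) ∩ B → [23, 28).
[40, 42) ∩ B → [40, 41).

[1, 2) ∪ [17, 18) ∪ [23, 28) ∪ [40, 41)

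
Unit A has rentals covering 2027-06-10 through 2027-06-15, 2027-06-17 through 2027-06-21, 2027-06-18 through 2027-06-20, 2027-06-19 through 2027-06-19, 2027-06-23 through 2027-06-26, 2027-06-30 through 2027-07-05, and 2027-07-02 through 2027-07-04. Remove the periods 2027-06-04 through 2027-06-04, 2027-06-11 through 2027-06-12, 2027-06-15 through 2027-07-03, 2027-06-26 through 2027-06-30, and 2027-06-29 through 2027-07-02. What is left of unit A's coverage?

A, merged: 2027-06-10 through 2027-06-15, 2027-06-17 through 2027-06-21, 2027-06-23 through 2027-06-26, 2027-06-30 through 2027-07-05.
B, merged: 2027-06-04 through 2027-06-04, 2027-06-11 through 2027-06-12, 2027-06-15 through 2027-07-03.
2027-06-10 through 2027-06-15 with B removed leaves 2027-06-10 through 2027-06-10, 2027-06-13 through 2027-06-14.
2027-06-17 through 2027-06-21 lies entirely inside B → drops out.
2027-06-23 through 2027-06-26 lies entirely inside B → drops out.
2027-06-30 through 2027-07-05 with B removed leaves 2027-07-04 through 2027-07-05.

2027-06-10 through 2027-06-10, 2027-06-13 through 2027-06-14, 2027-07-04 through 2027-07-05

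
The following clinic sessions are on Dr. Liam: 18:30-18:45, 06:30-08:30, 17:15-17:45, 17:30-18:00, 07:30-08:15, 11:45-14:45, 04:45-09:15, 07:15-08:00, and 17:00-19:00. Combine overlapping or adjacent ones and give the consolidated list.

04:45-09:15, 11:45-14:45, 17:00-19:00

Sort by start: 04:45-09:15, 06:30-08:30, 07:15-08:00, 07:30-08:15, 11:45-14:45, 17:00-19:00, 17:15-17:45, 17:30-18:00, 18:30-18:45.
06:30-08:30 overlaps/touches 04:45-09:15 → extend to 04:45-09:15.
07:15-08:00 overlaps/touches 04:45-09:15 → extend to 04:45-09:15.
07:30-08:15 overlaps/touches 04:45-09:15 → extend to 04:45-09:15.
11:45-14:45 is disjoint → start new block.
17:00-19:00 is disjoint → start new block.
17:15-17:45 overlaps/touches 17:00-19:00 → extend to 17:00-19:00.
17:30-18:00 overlaps/touches 17:00-19:00 → extend to 17:00-19:00.
18:30-18:45 overlaps/touches 17:00-19:00 → extend to 17:00-19:00.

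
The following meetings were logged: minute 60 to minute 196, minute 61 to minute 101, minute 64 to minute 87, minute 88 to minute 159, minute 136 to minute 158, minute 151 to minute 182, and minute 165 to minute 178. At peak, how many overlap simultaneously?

4

Sweep endpoints in order; track running count of active intervals.
Peak of 4 reached at minute 151.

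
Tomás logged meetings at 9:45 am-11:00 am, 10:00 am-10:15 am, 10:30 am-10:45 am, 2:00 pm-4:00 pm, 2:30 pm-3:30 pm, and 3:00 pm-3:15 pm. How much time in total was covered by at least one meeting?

Merged: 9:45 am–11:00 am, 2:00 pm–4:00 pm.
Lengths: 1 h 15 min + 2 h = 3 h 15 min.

3 h 15 min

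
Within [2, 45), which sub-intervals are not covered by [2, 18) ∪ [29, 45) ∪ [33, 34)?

After merging, the occupied span is [2, 18), [29, 45).
Uncovered inside [2, 45): [18, 29).

[18, 29)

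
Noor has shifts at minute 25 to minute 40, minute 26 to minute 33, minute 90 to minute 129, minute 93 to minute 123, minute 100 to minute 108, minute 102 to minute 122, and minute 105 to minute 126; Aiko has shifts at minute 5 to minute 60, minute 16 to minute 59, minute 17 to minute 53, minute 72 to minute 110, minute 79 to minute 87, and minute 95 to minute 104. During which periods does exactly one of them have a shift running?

First set merges to minute 25 to minute 40, minute 90 to minute 129.
Second set merges to minute 5 to minute 60, minute 72 to minute 110.
A \ B = minute 110 to minute 129.
B \ A = minute 5 to minute 25, minute 40 to minute 60, minute 72 to minute 90.
Union of the two gives the symmetric difference.

minute 5 to minute 25, minute 40 to minute 60, minute 72 to minute 90, minute 110 to minute 129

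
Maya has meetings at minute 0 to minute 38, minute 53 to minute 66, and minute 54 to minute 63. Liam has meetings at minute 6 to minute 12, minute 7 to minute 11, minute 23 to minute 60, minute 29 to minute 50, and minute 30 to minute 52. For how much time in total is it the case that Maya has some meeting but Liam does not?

23 minutes

Merge the first list: minute 0 to minute 38, minute 53 to minute 66.
Merge the second list: minute 6 to minute 12, minute 23 to minute 60.
A \ B = minute 0 to minute 6, minute 12 to minute 23, minute 60 to minute 66.
Total: 6 minutes + 11 minutes + 6 minutes = 23 minutes.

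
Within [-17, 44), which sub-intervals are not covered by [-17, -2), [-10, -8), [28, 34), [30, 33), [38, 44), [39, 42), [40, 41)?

Covered (merged): [-17, -2), [28, 34), [38, 44).
Complement within [-17, 44): [-2, 28), [34, 38).

[-2, 28) ∪ [34, 38)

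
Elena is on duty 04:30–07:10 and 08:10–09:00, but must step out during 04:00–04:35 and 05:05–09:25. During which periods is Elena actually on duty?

04:35–05:05

04:30–07:10 \ B = 04:35–05:05.
08:10–09:00: entirely removed.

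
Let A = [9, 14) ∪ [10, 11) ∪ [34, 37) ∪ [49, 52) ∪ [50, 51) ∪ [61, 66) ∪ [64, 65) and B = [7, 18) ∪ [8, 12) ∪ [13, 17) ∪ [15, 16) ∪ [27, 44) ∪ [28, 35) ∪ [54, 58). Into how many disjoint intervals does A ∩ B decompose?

A, merged: [9, 14), [34, 37), [49, 52), [61, 66).
B, merged: [7, 18), [27, 44), [54, 58).
A ∩ B = [9, 14), [34, 37).
That is 2 disjoint pieces.

2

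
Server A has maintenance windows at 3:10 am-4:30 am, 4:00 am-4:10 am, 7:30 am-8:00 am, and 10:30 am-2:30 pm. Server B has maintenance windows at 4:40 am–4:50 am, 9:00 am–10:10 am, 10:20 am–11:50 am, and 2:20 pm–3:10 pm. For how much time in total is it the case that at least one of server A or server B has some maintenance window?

First set merges to 3:10 am–4:30 am, 7:30 am–8:00 am, 10:30 am–2:30 pm.
A ∪ B = 3:10 am–4:30 am, 4:40 am–4:50 am, 7:30 am–8:00 am, 9:00 am–10:10 am, 10:20 am–3:10 pm.
Total: 1 h 20 min + 10 min + 30 min + 1 h 10 min + 4 h 50 min = 8 h.

8 h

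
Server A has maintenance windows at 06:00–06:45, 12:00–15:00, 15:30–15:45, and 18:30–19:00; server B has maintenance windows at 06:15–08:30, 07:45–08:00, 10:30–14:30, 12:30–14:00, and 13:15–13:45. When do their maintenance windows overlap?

06:15–06:45, 12:00–14:30

Merge the second list: 06:15–08:30, 10:30–14:30.
06:00–06:45 meets the second set on 06:15–06:45.
12:00–15:00 meets the second set on 12:00–14:30.
15:30–15:45: no overlap with the second set.
18:30–19:00: no overlap with the second set.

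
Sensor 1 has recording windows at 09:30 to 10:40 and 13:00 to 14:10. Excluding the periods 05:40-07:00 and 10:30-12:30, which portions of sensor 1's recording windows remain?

09:30-10:30, 13:00-14:10

09:30-10:40 minus B → 09:30-10:30.
13:00-14:10: no B overlap → unchanged.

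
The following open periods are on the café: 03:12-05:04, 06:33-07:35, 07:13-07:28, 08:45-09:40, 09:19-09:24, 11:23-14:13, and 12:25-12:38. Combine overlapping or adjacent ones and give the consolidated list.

03:12–05:04, 06:33–07:35, 08:45–09:40, 11:23–14:13

06:33–07:35 is disjoint → start new block.
07:13–07:28 overlaps/touches 06:33–07:35 → extend to 06:33–07:35.
08:45–09:40 is disjoint → start new block.
09:19–09:24 overlaps/touches 08:45–09:40 → extend to 08:45–09:40.
11:23–14:13 is disjoint → start new block.
12:25–12:38 overlaps/touches 11:23–14:13 → extend to 11:23–14:13.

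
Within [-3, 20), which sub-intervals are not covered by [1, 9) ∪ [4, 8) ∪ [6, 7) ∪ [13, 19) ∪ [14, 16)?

The merged coverage is [1, 9), [13, 19).
Complement within [-3, 20): [-3, 1), [9, 13), [19, 20).

[-3, 1) ∪ [9, 13) ∪ [19, 20)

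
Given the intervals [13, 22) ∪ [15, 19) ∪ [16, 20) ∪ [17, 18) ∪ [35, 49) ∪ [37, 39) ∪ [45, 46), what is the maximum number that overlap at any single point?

4

Walk the sorted start/end points keeping a running depth.
The depth first hits 4 at 17.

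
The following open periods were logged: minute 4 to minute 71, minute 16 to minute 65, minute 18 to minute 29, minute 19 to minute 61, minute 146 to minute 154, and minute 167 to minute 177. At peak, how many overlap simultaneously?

4

Sweep endpoints in order; track running count of active intervals.
Peak of 4 reached at minute 19.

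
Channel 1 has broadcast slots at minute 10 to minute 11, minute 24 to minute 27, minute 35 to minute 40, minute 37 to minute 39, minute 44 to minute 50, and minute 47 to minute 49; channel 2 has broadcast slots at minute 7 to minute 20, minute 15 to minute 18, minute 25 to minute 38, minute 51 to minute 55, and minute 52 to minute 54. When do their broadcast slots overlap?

Merge the first list: minute 10 to minute 11, minute 24 to minute 27, minute 35 to minute 40, minute 44 to minute 50.
Merge the second list: minute 7 to minute 20, minute 25 to minute 38, minute 51 to minute 55.
minute 10 to minute 11 overlaps B on minute 10 to minute 11.
minute 24 to minute 27 overlaps B on minute 25 to minute 27.
minute 35 to minute 40 overlaps B on minute 35 to minute 38.
minute 44 to minute 50 falls entirely outside B.

minute 10 to minute 11, minute 25 to minute 27, minute 35 to minute 38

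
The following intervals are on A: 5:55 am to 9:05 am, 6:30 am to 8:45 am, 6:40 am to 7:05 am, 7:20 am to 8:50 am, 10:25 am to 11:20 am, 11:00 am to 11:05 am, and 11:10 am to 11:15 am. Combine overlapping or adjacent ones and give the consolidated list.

6:30 am–8:45 am overlaps/touches 5:55 am–9:05 am → extend to 5:55 am–9:05 am.
6:40 am–7:05 am overlaps/touches 5:55 am–9:05 am → extend to 5:55 am–9:05 am.
7:20 am–8:50 am overlaps/touches 5:55 am–9:05 am → extend to 5:55 am–9:05 am.
10:25 am–11:20 am is disjoint → start new block.
11:00 am–11:05 am overlaps/touches 10:25 am–11:20 am → extend to 10:25 am–11:20 am.
11:10 am–11:15 am overlaps/touches 10:25 am–11:20 am → extend to 10:25 am–11:20 am.

5:55 am–9:05 am, 10:25 am–11:20 am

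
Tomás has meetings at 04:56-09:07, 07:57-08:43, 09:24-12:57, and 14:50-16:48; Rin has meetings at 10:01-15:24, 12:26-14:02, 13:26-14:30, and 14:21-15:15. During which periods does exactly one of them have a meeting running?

04:56-09:07, 09:24-10:01, 12:57-14:50, 15:24-16:48

Merge the first list: 04:56-09:07, 09:24-12:57, 14:50-16:48.
Merge the second list: 10:01-15:24.
Only in the first: 04:56-09:07, 09:24-10:01, 15:24-16:48.
Only in the second: 12:57-14:50.
Together these are the periods covered by exactly one.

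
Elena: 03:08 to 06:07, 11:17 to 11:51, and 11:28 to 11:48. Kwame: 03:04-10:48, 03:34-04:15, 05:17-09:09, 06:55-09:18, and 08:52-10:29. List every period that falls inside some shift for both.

03:08-06:07

First set merges to 03:08-06:07, 11:17-11:51.
Second set merges to 03:04-10:48.
03:08-06:07 overlaps B on 03:08-06:07.
11:17-11:51 falls entirely outside B.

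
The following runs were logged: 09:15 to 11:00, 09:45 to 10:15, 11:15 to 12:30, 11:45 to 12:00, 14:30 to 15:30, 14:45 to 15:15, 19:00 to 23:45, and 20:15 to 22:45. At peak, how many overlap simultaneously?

2

At 09:45, 2 of the intervals are simultaneously active.
No point has more.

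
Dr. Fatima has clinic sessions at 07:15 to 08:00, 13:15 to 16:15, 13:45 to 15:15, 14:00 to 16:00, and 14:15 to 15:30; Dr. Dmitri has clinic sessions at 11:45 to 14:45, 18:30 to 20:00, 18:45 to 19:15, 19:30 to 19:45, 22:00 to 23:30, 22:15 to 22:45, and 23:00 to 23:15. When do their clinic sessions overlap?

A, merged: 07:15–08:00, 13:15–16:15.
B, merged: 11:45–14:45, 18:30–20:00, 22:00–23:30.
07:15–08:00: no overlap with the second set.
13:15–16:15 meets the second set on 13:15–14:45.

13:15–14:45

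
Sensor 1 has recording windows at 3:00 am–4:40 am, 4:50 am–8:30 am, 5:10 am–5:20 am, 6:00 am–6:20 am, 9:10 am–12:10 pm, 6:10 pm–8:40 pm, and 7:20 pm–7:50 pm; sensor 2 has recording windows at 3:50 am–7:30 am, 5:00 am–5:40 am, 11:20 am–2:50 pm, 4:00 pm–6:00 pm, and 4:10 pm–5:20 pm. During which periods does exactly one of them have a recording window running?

Merge the first list: 3:00 am–4:40 am, 4:50 am–8:30 am, 9:10 am–12:10 pm, 6:10 pm–8:40 pm.
Merge the second list: 3:50 am–7:30 am, 11:20 am–2:50 pm, 4:00 pm–6:00 pm.
A but not B: 3:00 am–3:50 am, 7:30 am–8:30 am, 9:10 am–11:20 am, 6:10 pm–8:40 pm.
B but not A: 4:40 am–4:50 am, 12:10 pm–2:50 pm, 4:00 pm–6:00 pm.
Combining gives A △ B.

3:00 am–3:50 am, 4:40 am–4:50 am, 7:30 am–8:30 am, 9:10 am–11:20 am, 12:10 pm–2:50 pm, 4:00 pm–6:00 pm, 6:10 pm–8:40 pm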